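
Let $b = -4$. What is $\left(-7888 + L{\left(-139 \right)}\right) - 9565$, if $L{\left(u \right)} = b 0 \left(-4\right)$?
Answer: $-17453$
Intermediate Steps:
$L{\left(u \right)} = 0$ ($L{\left(u \right)} = \left(-4\right) 0 \left(-4\right) = 0 \left(-4\right) = 0$)
$\left(-7888 + L{\left(-139 \right)}\right) - 9565 = \left(-7888 + 0\right) - 9565 = -7888 - 9565 = -17453$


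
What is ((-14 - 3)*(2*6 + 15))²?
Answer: 210681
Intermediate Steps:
((-14 - 3)*(2*6 + 15))² = (-17*(12 + 15))² = (-17*27)² = (-459)² = 210681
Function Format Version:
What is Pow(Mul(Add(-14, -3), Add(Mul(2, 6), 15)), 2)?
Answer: 210681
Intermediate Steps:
Pow(Mul(Add(-14, -3), Add(Mul(2, 6), 15)), 2) = Pow(Mul(-17, Add(12, 15)), 2) = Pow(Mul(-17, 27), 2) = Pow(-459, 2) = 210681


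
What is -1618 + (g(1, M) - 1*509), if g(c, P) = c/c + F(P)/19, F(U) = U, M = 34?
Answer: -40360/19 ≈ -2124.2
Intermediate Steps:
g(c, P) = 1 + P/19 (g(c, P) = c/c + P/19 = 1 + P*(1/19) = 1 + P/19)
-1618 + (g(1, M) - 1*509) = -1618 + ((1 + (1/19)*34) - 1*509) = -1618 + ((1 + 34/19) - 509) = -1618 + (53/19 - 509) = -1618 - 9618/19 = -40360/19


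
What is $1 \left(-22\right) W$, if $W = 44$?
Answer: $-968$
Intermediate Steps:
$1 \left(-22\right) W = 1 \left(-22\right) 44 = \left(-22\right) 44 = -968$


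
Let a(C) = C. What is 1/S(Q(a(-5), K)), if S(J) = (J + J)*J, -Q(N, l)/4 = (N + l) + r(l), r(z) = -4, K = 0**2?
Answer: 1/2592 ≈ 0.00038580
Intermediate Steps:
K = 0
Q(N, l) = 16 - 4*N - 4*l (Q(N, l) = -4*((N + l) - 4) = -4*(-4 + N + l) = 16 - 4*N - 4*l)
S(J) = 2*J**2 (S(J) = (2*J)*J = 2*J**2)
1/S(Q(a(-5), K)) = 1/(2*(16 - 4*(-5) - 4*0)**2) = 1/(2*(16 + 20 + 0)**2) = 1/(2*36**2) = 1/(2*1296) = 1/2592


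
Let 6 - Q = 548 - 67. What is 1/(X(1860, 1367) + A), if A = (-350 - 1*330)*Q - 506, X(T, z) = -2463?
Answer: 1/320031 ≈ 3.1247e-6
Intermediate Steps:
Q = -475 (Q = 6 - (548 - 67) = 6 - 1*481 = 6 - 481 = -475)
A = 322494 (A = (-350 - 1*330)*(-475) - 506 = (-350 - 330)*(-475) - 506 = -680*(-475) - 506 = 323000 - 506 = 322494)
1/(X(1860, 1367) + A) = 1/(-2463 + 322494) = 1/320031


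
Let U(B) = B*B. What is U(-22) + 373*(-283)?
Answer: -105075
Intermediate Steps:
U(B) = B**2
U(-22) + 373*(-283) = (-22)**2 + 373*(-283) = 484 - 105559 = -105075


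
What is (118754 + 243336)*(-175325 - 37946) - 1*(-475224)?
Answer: -77222821166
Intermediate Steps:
(118754 + 243336)*(-175325 - 37946) - 1*(-475224) = 362090*(-213271) + 475224 = -77223296390 + 475224 = -77222821166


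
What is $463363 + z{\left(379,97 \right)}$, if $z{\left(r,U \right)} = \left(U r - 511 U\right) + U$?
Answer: $450656$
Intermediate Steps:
$z{\left(r,U \right)} = - 510 U + U r$ ($z{\left(r,U \right)} = \left(- 511 U + U r\right) + U = - 510 U + U r$)
$463363 + z{\left(379,97 \right)} = 463363 + 97 \left(-510 + 379\right) = 463363 + 97 \left(-131\right) = 463363 - 12707 = 450656$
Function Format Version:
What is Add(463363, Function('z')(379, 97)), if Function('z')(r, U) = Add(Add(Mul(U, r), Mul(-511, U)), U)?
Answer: 450656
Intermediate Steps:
Function('z')(r, U) = Add(Mul(-510, U), Mul(U, r)) (Function('z')(r, U) = Add(Add(Mul(-511, U), Mul(U, r)), U) = Add(Mul(-510, U), Mul(U, r)))
Add(463363, Function('z')(379, 97)) = Add(463363, Mul(97, Add(-510, 379))) = Add(463363, Mul(97, -131)) = Add(463363, -12707) = 450656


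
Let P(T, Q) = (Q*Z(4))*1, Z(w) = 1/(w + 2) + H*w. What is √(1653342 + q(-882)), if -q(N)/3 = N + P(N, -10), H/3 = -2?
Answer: √1655273 ≈ 1286.6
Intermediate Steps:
H = -6 (H = 3*(-2) = -6)
Z(w) = 1/(2 + w) - 6*w (Z(w) = 1/(w + 2) - 6*w = 1/(2 + w) - 6*w)
P(T, Q) = -143*Q/6 (P(T, Q) = (Q*((1 - 12*4 - 6*4²)/(2 + 4)))*1 = (Q*((1 - 48 - 6*16)/6))*1 = (Q*((1 - 48 - 96)/6))*1 = (Q*((⅙)*(-143)))*1 = (Q*(-143/6))*1 = -143*Q/6*1 = -143*Q/6)
q(N) = -715 - 3*N (q(N) = -3*(N - 143/6*(-10)) = -3*(N + 715/3) = -3*(715/3 + N) = -715 - 3*N)
√(1653342 + q(-882)) = √(1653342 + (-715 - 3*(-882))) = √(1653342 + (-715 + 2646)) = √(1653342 + 1931) = √1655273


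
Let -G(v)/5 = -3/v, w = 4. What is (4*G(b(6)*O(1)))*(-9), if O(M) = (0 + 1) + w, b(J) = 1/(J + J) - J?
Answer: 1296/71 ≈ 18.254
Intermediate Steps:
b(J) = 1/(2*J) - J
O(M) = 5 (O(M) = (0 + 1) + 4 = 1 + 4 = 5)
G(v) = 15/v (G(v) = -(-15)/v = 15/v)
(4*G(b(6)*O(1)))*(-9) = (4*(15/((((½)/6 - 1*6)*5))))*(-9) = (4*(15/((((½)*(⅙) - 6)*5))))*(-9) = (4*(15/(((1/12 - 6)*5))))*(-9) = (4*(15/((-71/12*5))))*(-9) = (4*(15/(-355/12)))*(-9) = (4*(15*(-12/355)))*(-9) = (4*(-36/71))*(-9) = -144/71*(-9) = 1296/71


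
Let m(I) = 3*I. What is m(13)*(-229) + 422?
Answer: -8509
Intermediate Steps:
m(13)*(-229) + 422 = (3*13)*(-229) + 422 = 39*(-229) + 422 = -8931 + 422 = -8509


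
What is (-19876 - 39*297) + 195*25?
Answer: -26584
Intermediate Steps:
(-19876 - 39*297) + 195*25 = (-19876 - 11583) + 4875 = -31459 + 4875 = -26584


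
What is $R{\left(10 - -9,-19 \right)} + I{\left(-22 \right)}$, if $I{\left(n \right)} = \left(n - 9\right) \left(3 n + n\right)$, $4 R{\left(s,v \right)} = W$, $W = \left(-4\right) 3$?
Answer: $2725$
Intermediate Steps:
$W = -12$
$R{\left(s,v \right)} = -3$ ($R{\left(s,v \right)} = \frac{1}{4} \left(-12\right) = -3$)
$I{\left(n \right)} = 4 n \left(-9 + n\right)$ ($I{\left(n \right)} = \left(-9 + n\right) 4 n = 4 n \left(-9 + n\right)$)
$R{\left(10 - -9,-19 \right)} + I{\left(-22 \right)} = -3 + 4 \left(-22\right) \left(-9 - 22\right) = -3 + 4 \left(-22\right) \left(-31\right) = -3 + 2728 = 2725$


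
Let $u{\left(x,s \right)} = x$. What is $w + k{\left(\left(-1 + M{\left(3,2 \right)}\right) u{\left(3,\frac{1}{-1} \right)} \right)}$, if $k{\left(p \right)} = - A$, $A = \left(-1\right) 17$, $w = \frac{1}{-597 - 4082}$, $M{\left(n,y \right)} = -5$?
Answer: $\frac{79542}{4679} \approx 17.0$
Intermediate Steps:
$w = - \frac{1}{4679}$ ($w = \frac{1}{-4679} = - \frac{1}{4679} \approx -0.00021372$)
$A = -17$
$k{\left(p \right)} = 17$ ($k{\left(p \right)} = \left(-1\right) \left(-17\right) = 17$)
$w + k{\left(\left(-1 + M{\left(3,2 \right)}\right) u{\left(3,\frac{1}{-1} \right)} \right)} = - \frac{1}{4679} + 17 = \frac{79542}{4679}$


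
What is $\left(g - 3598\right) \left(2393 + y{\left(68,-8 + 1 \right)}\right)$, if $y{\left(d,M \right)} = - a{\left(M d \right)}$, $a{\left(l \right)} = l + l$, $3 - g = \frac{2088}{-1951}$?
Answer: $- \frac{23454327165}{1951} \approx -1.2022 \cdot 10^{7}$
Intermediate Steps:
$g = \frac{7941}{1951}$ ($g = 3 - \frac{2088}{-1951} = 3 - 2088 \left(- \frac{1}{1951}\right) = 3 - - \frac{2088}{1951} = 3 + \frac{2088}{1951} = \frac{7941}{1951} \approx 4.0702$)
$a{\left(l \right)} = 2 l$
$y{\left(d,M \right)} = - 2 M d$
$\left(g - 3598\right) \left(2393 + y{\left(68,-8 + 1 \right)}\right) = \left(\frac{7941}{1951} - 3598\right) \left(2393 - 2 \left(-8 + 1\right) 68\right) = - \frac{7011757 \left(2393 - \left(-14\right) 68\right)}{1951} = - \frac{7011757 \left(2393 + 952\right)}{1951} = \left(- \frac{7011757}{1951}\right) 3345 = - \frac{23454327165}{1951}$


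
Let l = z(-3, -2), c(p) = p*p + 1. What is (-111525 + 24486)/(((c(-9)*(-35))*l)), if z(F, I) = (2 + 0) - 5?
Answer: -29013/2870 ≈ -10.109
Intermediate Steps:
z(F, I) = -3 (z(F, I) = 2 - 5 = -3)
c(p) = 1 + p**2 (c(p) = p**2 + 1 = 1 + p**2)
l = -3
(-111525 + 24486)/(((c(-9)*(-35))*l)) = (-111525 + 24486)/((((1 + (-9)**2)*(-35))*(-3))) = -87039*1/(105*(1 + 81)) = -87039/((82*(-35))*(-3)) = -87039/((-2870*(-3))) = -87039/8610 = -87039*1/8610 = -29013/2870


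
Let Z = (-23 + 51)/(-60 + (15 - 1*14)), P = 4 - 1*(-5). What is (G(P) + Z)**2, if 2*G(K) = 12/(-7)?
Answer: 302500/170569 ≈ 1.7735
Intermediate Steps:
P = 9 (P = 4 + 5 = 9)
G(K) = -6/7 (G(K) = (12/(-7))/2 = (12*(-1/7))/2 = (1/2)*(-12/7) = -6/7)
Z = -28/59 (Z = 28/(-60 + (15 - 14)) = 28/(-60 + 1) = 28/(-59) = 28*(-1/59) = -28/59 ≈ -0.47458)
(G(P) + Z)**2 = (-6/7 - 28/59)**2 = (-550/413)**2 = 302500/170569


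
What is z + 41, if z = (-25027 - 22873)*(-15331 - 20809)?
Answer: 1731106041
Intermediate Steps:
z = 1731106000 (z = -47900*(-36140) = 1731106000)
z + 41 = 1731106000 + 41 = 1731106041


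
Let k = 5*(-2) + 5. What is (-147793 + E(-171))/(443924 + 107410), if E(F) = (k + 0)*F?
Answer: -73469/275667 ≈ -0.26651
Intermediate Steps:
k = -5 (k = -10 + 5 = -5)
E(F) = -5*F (E(F) = (-5 + 0)*F = -5*F)
(-147793 + E(-171))/(443924 + 107410) = (-147793 - 5*(-171))/(443924 + 107410) = (-147793 + 855)/551334 = -146938*1/551334 = -73469/275667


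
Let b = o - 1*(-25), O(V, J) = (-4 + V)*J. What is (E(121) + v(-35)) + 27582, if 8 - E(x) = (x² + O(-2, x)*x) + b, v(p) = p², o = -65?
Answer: 102060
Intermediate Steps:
O(V, J) = J*(-4 + V)
b = -40 (b = -65 - 1*(-25) = -65 + 25 = -40)
E(x) = 48 + 5*x² (E(x) = 8 - ((x² + (x*(-4 - 2))*x) - 40) = 8 - ((x² + (x*(-6))*x) - 40) = 8 - ((x² + (-6*x)*x) - 40) = 8 - ((x² - 6*x²) - 40) = 8 - (-5*x² - 40) = 8 - (-40 - 5*x²) = 8 + (40 + 5*x²) = 48 + 5*x²)
(E(121) + v(-35)) + 27582 = ((48 + 5*121²) + (-35)²) + 27582 = ((48 + 5*14641) + 1225) + 27582 = ((48 + 73205) + 1225) + 27582 = (73253 + 1225) + 27582 = 74478 + 27582 = 102060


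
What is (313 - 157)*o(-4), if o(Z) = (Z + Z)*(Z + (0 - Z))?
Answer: 0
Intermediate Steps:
o(Z) = 0 (o(Z) = (2*Z)*(Z - Z) = (2*Z)*0 = 0)
(313 - 157)*o(-4) = (313 - 157)*0 = 156*0 = 0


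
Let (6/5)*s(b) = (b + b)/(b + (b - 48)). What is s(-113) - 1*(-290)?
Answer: 238945/822 ≈ 290.69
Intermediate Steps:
s(b) = 5*b/(3*(-48 + 2*b)) (s(b) = 5*((b + b)/(b + (b - 48)))/6 = 5*((2*b)/(b + (-48 + b)))/6 = 5*((2*b)/(-48 + 2*b))/6 = 5*(2*b/(-48 + 2*b))/6 = 5*b/(3*(-48 + 2*b)))
s(-113) - 1*(-290) = (5/6)*(-113)/(-24 - 113) - 1*(-290) = (5/6)*(-113)/(-137) + 290 = (5/6)*(-113)*(-1/137) + 290 = 565/822 + 290 = 238945/822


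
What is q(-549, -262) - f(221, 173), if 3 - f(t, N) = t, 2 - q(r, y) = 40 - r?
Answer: -369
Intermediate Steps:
q(r, y) = -38 + r (q(r, y) = 2 - (40 - r) = 2 + (-40 + r) = -38 + r)
f(t, N) = 3 - t
q(-549, -262) - f(221, 173) = (-38 - 549) - (3 - 1*221) = -587 - (3 - 221) = -587 - 1*(-218) = -587 + 218 = -369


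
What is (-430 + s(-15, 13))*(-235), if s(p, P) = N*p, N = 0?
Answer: 101050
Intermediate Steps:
s(p, P) = 0 (s(p, P) = 0*p = 0)
(-430 + s(-15, 13))*(-235) = (-430 + 0)*(-235) = -430*(-235) = 101050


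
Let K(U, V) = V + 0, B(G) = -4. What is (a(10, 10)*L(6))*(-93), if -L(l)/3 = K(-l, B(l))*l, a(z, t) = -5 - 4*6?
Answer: 194184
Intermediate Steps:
a(z, t) = -29 (a(z, t) = -5 - 24 = -29)
K(U, V) = V
L(l) = 12*l (L(l) = -(-12)*l = 12*l)
(a(10, 10)*L(6))*(-93) = -348*6*(-93) = -29*72*(-93) = -2088*(-93) = 194184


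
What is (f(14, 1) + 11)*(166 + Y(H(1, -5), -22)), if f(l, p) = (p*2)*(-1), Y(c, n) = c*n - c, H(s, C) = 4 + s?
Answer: 459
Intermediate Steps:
Y(c, n) = -c + c*n
f(l, p) = -2*p (f(l, p) = (2*p)*(-1) = -2*p)
(f(14, 1) + 11)*(166 + Y(H(1, -5), -22)) = (-2*1 + 11)*(166 + (4 + 1)*(-1 - 22)) = (-2 + 11)*(166 + 5*(-23)) = 9*(166 - 115) = 9*51 = 459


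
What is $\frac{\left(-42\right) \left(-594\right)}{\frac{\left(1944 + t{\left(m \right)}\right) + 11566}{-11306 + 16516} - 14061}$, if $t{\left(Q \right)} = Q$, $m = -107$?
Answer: $- \frac{129979080}{73244407} \approx -1.7746$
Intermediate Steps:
$\frac{\left(-42\right) \left(-594\right)}{\frac{\left(1944 + t{\left(m \right)}\right) + 11566}{-11306 + 16516} - 14061} = \frac{\left(-42\right) \left(-594\right)}{\frac{\left(1944 - 107\right) + 11566}{-11306 + 16516} - 14061} = \frac{24948}{\frac{1837 + 11566}{5210} - 14061} = \frac{24948}{13403 \cdot \frac{1}{5210} - 14061} = \frac{24948}{\frac{13403}{5210} - 14061} = \frac{24948}{- \frac{73244407}{5210}} = 24948 \left(- \frac{5210}{73244407}\right) = - \frac{129979080}{73244407}$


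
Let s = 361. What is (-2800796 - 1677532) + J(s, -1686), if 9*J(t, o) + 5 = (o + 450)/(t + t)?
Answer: -14550090095/3249 ≈ -4.4783e+6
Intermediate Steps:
J(t, o) = -5/9 + (450 + o)/(18*t) (J(t, o) = -5/9 + ((o + 450)/(t + t))/9 = -5/9 + ((450 + o)/((2*t)))/9 = -5/9 + ((450 + o)*(1/(2*t)))/9 = -5/9 + ((450 + o)/(2*t))/9 = -5/9 + (450 + o)/(18*t))
(-2800796 - 1677532) + J(s, -1686) = (-2800796 - 1677532) + (1/18)*(450 - 1686 - 10*361)/361 = -4478328 + (1/18)*(1/361)*(450 - 1686 - 3610) = -4478328 + (1/18)*(1/361)*(-4846) = -4478328 - 2423/3249 = -14550090095/3249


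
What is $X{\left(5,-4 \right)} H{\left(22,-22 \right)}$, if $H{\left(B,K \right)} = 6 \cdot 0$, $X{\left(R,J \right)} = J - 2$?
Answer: $0$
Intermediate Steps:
$X{\left(R,J \right)} = -2 + J$
$H{\left(B,K \right)} = 0$
$X{\left(5,-4 \right)} H{\left(22,-22 \right)} = \left(-2 - 4\right) 0 = \left(-6\right) 0 = 0$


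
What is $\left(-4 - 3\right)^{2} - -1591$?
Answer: $1640$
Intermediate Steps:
$\left(-4 - 3\right)^{2} - -1591 = \left(-7\right)^{2} + 1591 = 49 + 1591 = 1640$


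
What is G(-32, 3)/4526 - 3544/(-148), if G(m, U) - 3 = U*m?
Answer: 129245/5402 ≈ 23.925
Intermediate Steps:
G(m, U) = 3 + U*m
G(-32, 3)/4526 - 3544/(-148) = (3 + 3*(-32))/4526 - 3544/(-148) = (3 - 96)*(1/4526) - 3544*(-1/148) = -93*1/4526 + 886/37 = -3/146 + 886/37 = 129245/5402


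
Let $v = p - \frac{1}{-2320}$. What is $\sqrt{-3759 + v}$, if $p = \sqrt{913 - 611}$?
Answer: $\frac{\sqrt{-1264527455 + 336400 \sqrt{302}}}{580} \approx 61.169 i$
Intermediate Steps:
$p = \sqrt{302} \approx 17.378$
$v = \frac{1}{2320} + \sqrt{302}$ ($v = \sqrt{302} - \frac{1}{-2320} = \sqrt{302} - - \frac{1}{2320} = \sqrt{302} + \frac{1}{2320} = \frac{1}{2320} + \sqrt{302} \approx 17.379$)
$\sqrt{-3759 + v} = \sqrt{-3759 + \left(\frac{1}{2320} + \sqrt{302}\right)} = \sqrt{- \frac{8720879}{2320} + \sqrt{302}}$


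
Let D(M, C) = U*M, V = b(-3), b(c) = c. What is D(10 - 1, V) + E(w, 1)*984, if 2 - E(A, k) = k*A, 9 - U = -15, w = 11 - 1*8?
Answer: -768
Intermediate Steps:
w = 3 (w = 11 - 8 = 3)
U = 24 (U = 9 - 1*(-15) = 9 + 15 = 24)
E(A, k) = 2 - A*k (E(A, k) = 2 - k*A = 2 - A*k)
V = -3
D(M, C) = 24*M
D(10 - 1, V) + E(w, 1)*984 = 24*(10 - 1) + (2 - 1*3*1)*984 = 24*9 + (2 - 3)*984 = 216 - 1*984 = 216 - 984 = -768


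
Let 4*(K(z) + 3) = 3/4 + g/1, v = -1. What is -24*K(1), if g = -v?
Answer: 123/2 ≈ 61.500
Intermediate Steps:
g = 1 (g = -1*(-1) = 1)
K(z) = -41/16 (K(z) = -3 + (3/4 + 1/1)/4 = -3 + (3*(¼) + 1*1)/4 = -3 + (¾ + 1)/4 = -3 + (¼)*(7/4) = -3 + 7/16 = -41/16)
-24*K(1) = -24*(-41/16) = 123/2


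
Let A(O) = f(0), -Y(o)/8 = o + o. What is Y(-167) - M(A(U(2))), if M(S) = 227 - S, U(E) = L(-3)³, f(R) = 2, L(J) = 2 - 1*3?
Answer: 2447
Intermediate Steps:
L(J) = -1 (L(J) = 2 - 3 = -1)
U(E) = -1 (U(E) = (-1)³ = -1)
Y(o) = -16*o (Y(o) = -8*(o + o) = -16*o)
A(O) = 2
Y(-167) - M(A(U(2))) = -16*(-167) - (227 - 1*2) = 2672 - (227 - 2) = 2672 - 1*225 = 2672 - 225 = 2447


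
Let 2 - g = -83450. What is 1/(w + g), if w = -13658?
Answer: 1/69794 ≈ 1.4328e-5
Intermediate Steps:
g = 83452 (g = 2 - 1*(-83450) = 2 + 83450 = 83452)
1/(w + g) = 1/(-13658 + 83452) = 1/69794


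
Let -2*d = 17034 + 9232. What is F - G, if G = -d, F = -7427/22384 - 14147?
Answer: -610642947/22384 ≈ -27280.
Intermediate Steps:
d = -13133 (d = -(17034 + 9232)/2 = -½*26266 = -13133)
F = -316673875/22384 (F = -7427*1/22384 - 14147 = -7427/22384 - 14147 = -316673875/22384 ≈ -14147.)
G = 13133 (G = -1*(-13133) = 13133)
F - G = -316673875/22384 - 1*13133 = -316673875/22384 - 13133 = -610642947/22384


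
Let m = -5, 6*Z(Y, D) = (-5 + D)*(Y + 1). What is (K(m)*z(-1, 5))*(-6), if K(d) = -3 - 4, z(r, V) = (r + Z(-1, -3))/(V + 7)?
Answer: -7/2 ≈ -3.5000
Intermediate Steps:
Z(Y, D) = (1 + Y)*(-5 + D)/6 (Z(Y, D) = ((-5 + D)*(Y + 1))/6 = ((-5 + D)*(1 + Y))/6 = ((1 + Y)*(-5 + D))/6 = (1 + Y)*(-5 + D)/6)
z(r, V) = r/(7 + V) (z(r, V) = (r + (-5/6 - 5/6*(-1) + (1/6)*(-3) + (1/6)*(-3)*(-1)))/(V + 7) = (r + (-5/6 + 5/6 - 1/2 + 1/2))/(7 + V) = (r + 0)/(7 + V) = r/(7 + V))
K(d) = -7
(K(m)*z(-1, 5))*(-6) = -(-7)/(7 + 5)*(-6) = -(-7)/12*(-6) = -7*(-1/12)*(-6) = (7/12)*(-6) = -7/2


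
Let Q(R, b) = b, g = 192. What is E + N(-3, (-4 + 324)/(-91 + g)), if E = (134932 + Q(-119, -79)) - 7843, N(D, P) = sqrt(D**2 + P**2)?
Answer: 127010 + sqrt(194209)/101 ≈ 1.2701e+5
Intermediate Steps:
E = 127010 (E = (134932 - 79) - 7843 = 134853 - 7843 = 127010)
E + N(-3, (-4 + 324)/(-91 + g)) = 127010 + sqrt((-3)**2 + ((-4 + 324)/(-91 + 192))**2) = 127010 + sqrt(9 + (320/101)**2) = 127010 + sqrt(9 + 102400/10201) = 127010 + sqrt(194209/10201) = 127010 + sqrt(194209)/101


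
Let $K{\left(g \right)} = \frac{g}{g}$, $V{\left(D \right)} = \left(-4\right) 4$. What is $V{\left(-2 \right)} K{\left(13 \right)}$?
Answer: $-16$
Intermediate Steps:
$V{\left(D \right)} = -16$
$K{\left(g \right)} = 1$
$V{\left(-2 \right)} K{\left(13 \right)} = \left(-16\right) 1 = -16$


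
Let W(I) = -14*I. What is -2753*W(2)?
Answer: 77084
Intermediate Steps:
-2753*W(2) = -(-38542)*2 = -2753*(-28) = 77084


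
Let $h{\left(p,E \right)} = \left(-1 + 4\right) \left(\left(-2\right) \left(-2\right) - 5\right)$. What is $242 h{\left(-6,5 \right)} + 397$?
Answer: $-329$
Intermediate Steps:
$h{\left(p,E \right)} = -3$ ($h{\left(p,E \right)} = 3 \left(4 - 5\right) = 3 \left(-1\right) = -3$)
$242 h{\left(-6,5 \right)} + 397 = 242 \left(-3\right) + 397 = -726 + 397 = -329$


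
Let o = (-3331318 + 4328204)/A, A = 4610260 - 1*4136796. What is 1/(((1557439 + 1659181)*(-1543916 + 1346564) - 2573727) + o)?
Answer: -236732/150279595657337401 ≈ -1.5753e-12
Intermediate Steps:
A = 473464 (A = 4610260 - 4136796 = 473464)
o = 498443/236732 (o = (-3331318 + 4328204)/473464 = 996886*(1/473464) = 498443/236732 ≈ 2.1055)
1/(((1557439 + 1659181)*(-1543916 + 1346564) - 2573727) + o) = 1/(((1557439 + 1659181)*(-1543916 + 1346564) - 2573727) + 498443/236732) = 1/((3216620*(-197352) - 2573727) + 498443/236732) = 1/((-634806390240 - 2573727) + 498443/236732) = 1/(-634808963967 + 498443/236732) = 1/(-150279595657337401/236732) = -236732/150279595657337401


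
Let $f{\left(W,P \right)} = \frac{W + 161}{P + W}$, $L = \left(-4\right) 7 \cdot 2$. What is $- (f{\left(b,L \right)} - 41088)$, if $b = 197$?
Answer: $\frac{5793050}{141} \approx 41085.0$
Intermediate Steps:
$L = -56$ ($L = \left(-28\right) 2 = -56$)
$f{\left(W,P \right)} = \frac{161 + W}{P + W}$
$- (f{\left(b,L \right)} - 41088) = - (\frac{161 + 197}{-56 + 197} - 41088) = - (\frac{1}{141} \cdot 358 - 41088) = - (\frac{358}{141} - 41088) = \left(-1\right) \left(- \frac{5793050}{141}\right) = \frac{5793050}{141}$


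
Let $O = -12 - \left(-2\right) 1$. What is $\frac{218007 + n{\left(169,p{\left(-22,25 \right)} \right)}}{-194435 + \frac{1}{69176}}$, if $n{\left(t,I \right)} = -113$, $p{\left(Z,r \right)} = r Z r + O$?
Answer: $- \frac{15073035344}{13450235559} \approx -1.1207$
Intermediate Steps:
$O = -10$ ($O = -12 - -2 = -12 + 2 = -10$)
$p{\left(Z,r \right)} = -10 + Z r^{2}$ ($p{\left(Z,r \right)} = r Z r - 10 = Z r r - 10 = Z r^{2} - 10 = -10 + Z r^{2}$)
$\frac{218007 + n{\left(169,p{\left(-22,25 \right)} \right)}}{-194435 + \frac{1}{69176}} = \frac{218007 - 113}{-194435 + \frac{1}{69176}} = \frac{217894}{-194435 + \frac{1}{69176}} = \frac{217894}{- \frac{13450235559}{69176}} = 217894 \left(- \frac{69176}{13450235559}\right) = - \frac{15073035344}{13450235559}$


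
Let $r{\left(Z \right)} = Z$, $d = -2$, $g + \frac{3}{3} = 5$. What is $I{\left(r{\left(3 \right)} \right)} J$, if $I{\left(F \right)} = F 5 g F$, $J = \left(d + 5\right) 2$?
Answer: $1080$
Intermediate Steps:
$g = 4$ ($g = -1 + 5 = 4$)
$J = 6$ ($J = \left(-2 + 5\right) 2 = 3 \cdot 2 = 6$)
$I{\left(F \right)} = 20 F^{2}$ ($I{\left(F \right)} = F 5 \cdot 4 F = F 20 F = 20 F^{2}$)
$I{\left(r{\left(3 \right)} \right)} J = 20 \cdot 3^{2} \cdot 6 = 20 \cdot 9 \cdot 6 = 180 \cdot 6 = 1080$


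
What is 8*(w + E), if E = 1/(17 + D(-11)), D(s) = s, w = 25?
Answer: 604/3 ≈ 201.33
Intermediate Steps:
E = ⅙ (E = 1/(17 - 11) = 1/6 = ⅙ ≈ 0.16667)
8*(w + E) = 8*(25 + ⅙) = 8*(151/6) = 604/3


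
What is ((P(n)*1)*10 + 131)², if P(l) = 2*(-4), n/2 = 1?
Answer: 2601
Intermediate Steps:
n = 2 (n = 2*1 = 2)
P(l) = -8
((P(n)*1)*10 + 131)² = (-8*1*10 + 131)² = (-8*10 + 131)² = (-80 + 131)² = 51² = 2601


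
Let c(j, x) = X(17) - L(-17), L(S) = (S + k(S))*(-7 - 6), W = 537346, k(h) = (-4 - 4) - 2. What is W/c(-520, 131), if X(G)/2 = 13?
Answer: -537346/325 ≈ -1653.4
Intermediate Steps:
k(h) = -10 (k(h) = -8 - 2 = -10)
L(S) = 130 - 13*S (L(S) = (S - 10)*(-7 - 6) = (-10 + S)*(-13) = 130 - 13*S)
X(G) = 26 (X(G) = 2*13 = 26)
c(j, x) = -325 (c(j, x) = 26 - (130 - 13*(-17)) = 26 - (130 + 221) = 26 - 1*351 = 26 - 351 = -325)
W/c(-520, 131) = 537346/(-325) = 537346*(-1/325) = -537346/325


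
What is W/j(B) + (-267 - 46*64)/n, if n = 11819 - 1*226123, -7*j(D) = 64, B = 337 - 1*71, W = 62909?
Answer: -2949104589/428608 ≈ -6880.7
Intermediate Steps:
B = 266 (B = 337 - 71 = 266)
j(D) = -64/7 (j(D) = -1/7*64 = -64/7)
n = -214304 (n = 11819 - 226123 = -214304)
W/j(B) + (-267 - 46*64)/n = 62909/(-64/7) + (-267 - 46*64)/(-214304) = 62909*(-7/64) + (-267 - 2944)*(-1/214304) = -440363/64 - 3211*(-1/214304) = -440363/64 + 3211/214304 = -2949104589/428608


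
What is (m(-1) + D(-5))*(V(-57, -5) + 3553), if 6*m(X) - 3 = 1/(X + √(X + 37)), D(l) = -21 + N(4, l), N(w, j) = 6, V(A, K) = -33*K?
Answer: -806806/15 ≈ -53787.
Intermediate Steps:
D(l) = -15 (D(l) = -21 + 6 = -15)
m(X) = ½ + 1/(6*(X + √(37 + X))) (m(X) = ½ + 1/(6*(X + √(X + 37))) = ½ + 1/(6*(X + √(37 + X))))
(m(-1) + D(-5))*(V(-57, -5) + 3553) = ((⅙ + (½)*(-1) + √(37 - 1)/2)/(-1 + √(37 - 1)) - 15)*(-33*(-5) + 3553) = ((⅙ - ½ + √36/2)/(-1 + √36) - 15)*(165 + 3553) = ((⅙ - ½ + (½)*6)/(-1 + 6) - 15)*3718 = ((⅙ - ½ + 3)/5 - 15)*3718 = ((⅕)*(8/3) - 15)*3718 = (8/15 - 15)*3718 = -217/15*3718 = -806806/15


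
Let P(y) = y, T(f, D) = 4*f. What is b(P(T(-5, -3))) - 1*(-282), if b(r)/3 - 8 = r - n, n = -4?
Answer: 258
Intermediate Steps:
b(r) = 36 + 3*r (b(r) = 24 + 3*(r - 1*(-4)) = 24 + 3*(r + 4) = 24 + 3*(4 + r) = 24 + (12 + 3*r) = 36 + 3*r)
b(P(T(-5, -3))) - 1*(-282) = (36 + 3*(4*(-5))) - 1*(-282) = (36 + 3*(-20)) + 282 = (36 - 60) + 282 = -24 + 282 = 258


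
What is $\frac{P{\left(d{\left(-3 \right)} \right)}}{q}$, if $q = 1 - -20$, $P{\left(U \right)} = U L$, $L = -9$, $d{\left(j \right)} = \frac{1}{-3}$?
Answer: $\frac{1}{7} \approx 0.14286$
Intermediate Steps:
$d{\left(j \right)} = - \frac{1}{3}$
$P{\left(U \right)} = - 9 U$ ($P{\left(U \right)} = U \left(-9\right) = - 9 U$)
$q = 21$ ($q = 1 + 20 = 21$)
$\frac{P{\left(d{\left(-3 \right)} \right)}}{q} = \frac{\left(-9\right) \left(- \frac{1}{3}\right)}{21} = \frac{1}{21} \cdot 3 = \frac{1}{7}$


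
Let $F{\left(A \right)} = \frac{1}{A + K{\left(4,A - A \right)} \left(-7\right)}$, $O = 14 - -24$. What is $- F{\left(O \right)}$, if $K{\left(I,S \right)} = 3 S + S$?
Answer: $- \frac{1}{38} \approx -0.026316$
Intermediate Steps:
$O = 38$ ($O = 14 + 24 = 38$)
$K{\left(I,S \right)} = 4 S$
$F{\left(A \right)} = \frac{1}{A}$ ($F{\left(A \right)} = \frac{1}{A + 4 \left(A - A\right) \left(-7\right)} = \frac{1}{A + 4 \cdot 0 \left(-7\right)} = \frac{1}{A + 0 \left(-7\right)} = \frac{1}{A + 0} = \frac{1}{A}$)
$- F{\left(O \right)} = - \frac{1}{38}$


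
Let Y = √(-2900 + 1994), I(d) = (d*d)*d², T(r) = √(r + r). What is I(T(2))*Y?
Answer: 16*I*√906 ≈ 481.6*I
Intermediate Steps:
T(r) = √2*√r (T(r) = √(2*r) = √2*√r)
I(d) = d⁴ (I(d) = d²*d² = d⁴)
Y = I*√906 (Y = √(-906) = I*√906 ≈ 30.1*I)
I(T(2))*Y = (√2*√2)⁴*(I*√906) = 2⁴*(I*√906) = 16*(I*√906) = 16*I*√906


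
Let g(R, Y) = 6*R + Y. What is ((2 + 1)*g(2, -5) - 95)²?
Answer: 5476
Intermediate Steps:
g(R, Y) = Y + 6*R
((2 + 1)*g(2, -5) - 95)² = ((2 + 1)*(-5 + 6*2) - 95)² = (3*(-5 + 12) - 95)² = (3*7 - 95)² = (21 - 95)² = (-74)² = 5476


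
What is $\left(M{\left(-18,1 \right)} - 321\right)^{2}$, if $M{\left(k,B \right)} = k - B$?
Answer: $115600$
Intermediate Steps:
$\left(M{\left(-18,1 \right)} - 321\right)^{2} = \left(\left(-18 - 1\right) - 321\right)^{2} = \left(-19 - 321\right)^{2} = \left(-340\right)^{2} = 115600$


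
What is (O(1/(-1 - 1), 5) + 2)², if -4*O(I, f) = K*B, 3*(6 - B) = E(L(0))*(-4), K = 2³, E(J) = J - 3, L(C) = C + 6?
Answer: 324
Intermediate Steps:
L(C) = 6 + C
E(J) = -3 + J
K = 8
B = 10 (B = 6 - (-3 + (6 + 0))*(-4)/3 = 6 - (-3 + 6)*(-4)/3 = 6 - (-4) = 6 - ⅓*(-12) = 6 + 4 = 10)
O(I, f) = -20 (O(I, f) = -2*10 = -¼*80 = -20)
(O(1/(-1 - 1), 5) + 2)² = (-20 + 2)² = (-18)² = 324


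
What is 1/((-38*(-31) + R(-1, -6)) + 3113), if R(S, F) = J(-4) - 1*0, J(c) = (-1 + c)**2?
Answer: 1/4316 ≈ 0.00023170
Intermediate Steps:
R(S, F) = 25 (R(S, F) = (-1 - 4)**2 - 1*0 = (-5)**2 + 0 = 25 + 0 = 25)
1/((-38*(-31) + R(-1, -6)) + 3113) = 1/((-38*(-31) + 25) + 3113) = 1/((1178 + 25) + 3113) = 1/(1203 + 3113) = 1/4316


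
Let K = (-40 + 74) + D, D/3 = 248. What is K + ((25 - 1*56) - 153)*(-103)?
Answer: 19730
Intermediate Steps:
D = 744 (D = 3*248 = 744)
K = 778 (K = (-40 + 74) + 744 = 34 + 744 = 778)
K + ((25 - 1*56) - 153)*(-103) = 778 + ((25 - 1*56) - 153)*(-103) = 778 + ((25 - 56) - 153)*(-103) = 778 + (-31 - 153)*(-103) = 778 - 184*(-103) = 778 + 18952 = 19730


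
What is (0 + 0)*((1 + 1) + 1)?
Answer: 0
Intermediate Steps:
(0 + 0)*((1 + 1) + 1) = 0*(2 + 1) = 0*3 = 0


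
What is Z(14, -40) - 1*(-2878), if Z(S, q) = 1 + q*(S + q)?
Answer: 3919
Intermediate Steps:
Z(14, -40) - 1*(-2878) = (1 + (-40)**2 + 14*(-40)) - 1*(-2878) = (1 + 1600 - 560) + 2878 = 1041 + 2878 = 3919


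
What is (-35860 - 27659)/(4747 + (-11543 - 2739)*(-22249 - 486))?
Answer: -21173/108235339 ≈ -0.00019562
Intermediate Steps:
(-35860 - 27659)/(4747 + (-11543 - 2739)*(-22249 - 486)) = -63519/(4747 - 14282*(-22735)) = -63519/(4747 + 324701270) = -63519/324706017 = -63519*1/324706017 = -21173/108235339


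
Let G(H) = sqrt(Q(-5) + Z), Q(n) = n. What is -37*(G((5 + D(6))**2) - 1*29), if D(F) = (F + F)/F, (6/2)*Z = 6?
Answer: 1073 - 37*I*sqrt(3) ≈ 1073.0 - 64.086*I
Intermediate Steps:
Z = 2 (Z = (1/3)*6 = 2)
D(F) = 2 (D(F) = (2*F)/F = 2)
G(H) = I*sqrt(3) (G(H) = sqrt(-5 + 2) = sqrt(-3) = I*sqrt(3))
-37*(G((5 + D(6))**2) - 1*29) = -37*(I*sqrt(3) - 1*29) = -37*(I*sqrt(3) - 29) = -37*(-29 + I*sqrt(3)) = 1073 - 37*I*sqrt(3)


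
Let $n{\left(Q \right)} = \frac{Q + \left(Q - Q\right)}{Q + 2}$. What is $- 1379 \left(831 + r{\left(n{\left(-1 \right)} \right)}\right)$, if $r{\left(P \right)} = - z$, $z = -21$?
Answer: $-1174908$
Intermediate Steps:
$n{\left(Q \right)} = \frac{Q}{2 + Q}$ ($n{\left(Q \right)} = \frac{Q + 0}{2 + Q} = \frac{Q}{2 + Q}$)
$r{\left(P \right)} = 21$ ($r{\left(P \right)} = \left(-1\right) \left(-21\right) = 21$)
$- 1379 \left(831 + r{\left(n{\left(-1 \right)} \right)}\right) = - 1379 \left(831 + 21\right) = \left(-1379\right) 852 = -1174908$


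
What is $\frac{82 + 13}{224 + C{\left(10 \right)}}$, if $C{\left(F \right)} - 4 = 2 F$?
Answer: $\frac{95}{248} \approx 0.38306$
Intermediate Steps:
$C{\left(F \right)} = 4 + 2 F$
$\frac{82 + 13}{224 + C{\left(10 \right)}} = \frac{82 + 13}{224 + \left(4 + 2 \cdot 10\right)} = \frac{95}{224 + \left(4 + 20\right)} = \frac{95}{224 + 24} = \frac{95}{248}$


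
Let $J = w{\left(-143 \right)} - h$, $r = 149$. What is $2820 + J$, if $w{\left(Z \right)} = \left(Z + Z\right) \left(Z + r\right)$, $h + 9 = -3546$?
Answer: $4659$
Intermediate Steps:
$h = -3555$ ($h = -9 - 3546 = -3555$)
$w{\left(Z \right)} = 2 Z \left(149 + Z\right)$ ($w{\left(Z \right)} = \left(Z + Z\right) \left(Z + 149\right) = 2 Z \left(149 + Z\right)$)
$J = 1839$ ($J = 2 \left(-143\right) \left(149 - 143\right) - -3555 = 2 \left(-143\right) 6 + 3555 = -1716 + 3555 = 1839$)
$2820 + J = 2820 + 1839 = 4659$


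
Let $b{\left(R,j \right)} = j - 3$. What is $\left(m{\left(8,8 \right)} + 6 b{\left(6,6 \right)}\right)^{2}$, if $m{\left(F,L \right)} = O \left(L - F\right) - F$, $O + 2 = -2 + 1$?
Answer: $100$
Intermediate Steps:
$b{\left(R,j \right)} = -3 + j$ ($b{\left(R,j \right)} = j - 3 = -3 + j$)
$O = -3$ ($O = -2 + \left(-2 + 1\right) = -2 - 1 = -3$)
$m{\left(F,L \right)} = - 3 L + 2 F$ ($m{\left(F,L \right)} = - 3 \left(L - F\right) - F = \left(- 3 L + 3 F\right) - F = - 3 L + 2 F$)
$\left(m{\left(8,8 \right)} + 6 b{\left(6,6 \right)}\right)^{2} = \left(\left(\left(-3\right) 8 + 2 \cdot 8\right) + 6 \left(-3 + 6\right)\right)^{2} = \left(\left(-24 + 16\right) + 6 \cdot 3\right)^{2} = \left(-8 + 18\right)^{2} = 10^{2} = 100$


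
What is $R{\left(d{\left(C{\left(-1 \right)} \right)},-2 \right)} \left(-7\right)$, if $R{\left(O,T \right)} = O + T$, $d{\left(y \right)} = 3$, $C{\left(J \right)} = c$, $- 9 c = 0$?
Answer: $-7$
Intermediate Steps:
$c = 0$ ($c = \left(- \frac{1}{9}\right) 0 = 0$)
$C{\left(J \right)} = 0$
$R{\left(d{\left(C{\left(-1 \right)} \right)},-2 \right)} \left(-7\right) = \left(3 - 2\right) \left(-7\right) = 1 \left(-7\right) = -7$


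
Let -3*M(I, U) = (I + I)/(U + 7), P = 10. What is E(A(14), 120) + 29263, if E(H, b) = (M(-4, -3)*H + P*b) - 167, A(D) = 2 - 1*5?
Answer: 30294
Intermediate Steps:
M(I, U) = -2*I/(3*(7 + U)) (M(I, U) = -(I + I)/(3*(U + 7)) = -2*I/(3*(7 + U)))
A(D) = -3 (A(D) = 2 - 5 = -3)
E(H, b) = -167 + 10*b + 2*H/3 (E(H, b) = ((-2*(-4)/(21 + 3*(-3)))*H + 10*b) - 167 = ((-2*(-4)/(21 - 9))*H + 10*b) - 167 = ((-2*(-4)/12)*H + 10*b) - 167 = ((-2*(-4)*1/12)*H + 10*b) - 167 = (2*H/3 + 10*b) - 167 = (10*b + 2*H/3) - 167 = -167 + 10*b + 2*H/3)
E(A(14), 120) + 29263 = (-167 + 10*120 + (⅔)*(-3)) + 29263 = (-167 + 1200 - 2) + 29263 = 1031 + 29263 = 30294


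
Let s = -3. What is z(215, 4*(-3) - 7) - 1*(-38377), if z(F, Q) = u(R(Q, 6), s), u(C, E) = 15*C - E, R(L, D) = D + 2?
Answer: 38500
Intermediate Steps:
R(L, D) = 2 + D
u(C, E) = -E + 15*C
z(F, Q) = 123 (z(F, Q) = -1*(-3) + 15*(2 + 6) = 3 + 15*8 = 3 + 120 = 123)
z(215, 4*(-3) - 7) - 1*(-38377) = 123 - 1*(-38377) = 123 + 38377 = 38500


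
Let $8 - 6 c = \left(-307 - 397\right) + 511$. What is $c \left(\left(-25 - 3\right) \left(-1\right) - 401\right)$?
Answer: $- \frac{24991}{2} \approx -12496.0$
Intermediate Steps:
$c = \frac{67}{2}$ ($c = \frac{4}{3} - \frac{\left(-307 - 397\right) + 511}{6} = \frac{4}{3} - \frac{-704 + 511}{6} = \frac{4}{3} - - \frac{193}{6} = \frac{4}{3} + \frac{193}{6} = \frac{67}{2} \approx 33.5$)
$c \left(\left(-25 - 3\right) \left(-1\right) - 401\right) = \frac{67 \left(\left(-25 - 3\right) \left(-1\right) - 401\right)}{2} = \frac{67 \left(\left(-28\right) \left(-1\right) - 401\right)}{2} = \frac{67 \left(28 - 401\right)}{2} = \frac{67}{2} \left(-373\right) = - \frac{24991}{2}$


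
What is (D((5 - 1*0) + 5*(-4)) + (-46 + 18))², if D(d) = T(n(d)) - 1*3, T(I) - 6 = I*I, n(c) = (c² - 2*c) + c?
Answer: 3314880625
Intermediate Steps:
n(c) = c² - c
T(I) = 6 + I² (T(I) = 6 + I*I = 6 + I²)
D(d) = 3 + d²*(-1 + d)² (D(d) = (6 + (d*(-1 + d))²) - 1*3 = (6 + d²*(-1 + d)²) - 3 = 3 + d²*(-1 + d)²)
(D((5 - 1*0) + 5*(-4)) + (-46 + 18))² = ((3 + ((5 - 1*0) + 5*(-4))²*(-1 + ((5 - 1*0) + 5*(-4)))²) + (-46 + 18))² = ((3 + ((5 + 0) - 20)²*(-1 + ((5 + 0) - 20))²) - 28)² = ((3 + (5 - 20)²*(-1 + (5 - 20))²) - 28)² = ((3 + (-15)²*(-1 - 15)²) - 28)² = ((3 + 225*(-16)²) - 28)² = ((3 + 225*256) - 28)² = ((3 + 57600) - 28)² = (57603 - 28)² = 57575² = 3314880625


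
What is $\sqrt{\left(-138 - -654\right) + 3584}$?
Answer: $10 \sqrt{41} \approx 64.031$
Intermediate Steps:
$\sqrt{\left(-138 - -654\right) + 3584} = \sqrt{\left(-138 + 654\right) + 3584} = \sqrt{516 + 3584} = \sqrt{4100} = 10 \sqrt{41}$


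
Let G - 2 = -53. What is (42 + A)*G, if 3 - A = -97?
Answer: -7242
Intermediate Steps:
A = 100 (A = 3 - 1*(-97) = 3 + 97 = 100)
G = -51 (G = 2 - 53 = -51)
(42 + A)*G = (42 + 100)*(-51) = 142*(-51) = -7242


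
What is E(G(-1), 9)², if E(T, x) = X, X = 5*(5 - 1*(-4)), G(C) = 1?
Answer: 2025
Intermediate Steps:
X = 45 (X = 5*(5 + 4) = 5*9 = 45)
E(T, x) = 45
E(G(-1), 9)² = 45² = 2025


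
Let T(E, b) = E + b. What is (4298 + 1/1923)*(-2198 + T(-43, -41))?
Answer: -18860855510/1923 ≈ -9.8080e+6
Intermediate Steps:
(4298 + 1/1923)*(-2198 + T(-43, -41)) = (4298 + 1/1923)*(-2198 + (-43 - 41)) = (4298 + 1/1923)*(-2198 - 84) = (8265055/1923)*(-2282) = -18860855510/1923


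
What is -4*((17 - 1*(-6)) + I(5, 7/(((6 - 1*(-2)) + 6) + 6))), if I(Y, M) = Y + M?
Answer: -567/5 ≈ -113.40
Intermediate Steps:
I(Y, M) = M + Y
-4*((17 - 1*(-6)) + I(5, 7/(((6 - 1*(-2)) + 6) + 6))) = -4*((17 - 1*(-6)) + (7/(((6 - 1*(-2)) + 6) + 6) + 5)) = -4*((17 + 6) + (7/(((6 + 2) + 6) + 6) + 5)) = -4*(23 + (7/((8 + 6) + 6) + 5)) = -4*(23 + (7/(14 + 6) + 5)) = -4*(23 + (7/20 + 5)) = -4*(23 + 107/20) = -4*567/20 = -567/5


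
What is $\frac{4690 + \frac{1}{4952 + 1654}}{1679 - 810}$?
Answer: $\frac{392179}{72666} \approx 5.397$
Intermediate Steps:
$\frac{4690 + \frac{1}{4952 + 1654}}{1679 - 810} = \frac{4690 + \frac{1}{6606}}{869} = \left(4690 + \frac{1}{6606}\right) \frac{1}{869} = \frac{30982141}{6606} \cdot \frac{1}{869} = \frac{392179}{72666}$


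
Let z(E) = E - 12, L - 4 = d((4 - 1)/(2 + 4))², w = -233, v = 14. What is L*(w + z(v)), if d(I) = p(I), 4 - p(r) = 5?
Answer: -1155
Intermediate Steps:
p(r) = -1 (p(r) = 4 - 1*5 = 4 - 5 = -1)
d(I) = -1
L = 5 (L = 4 + (-1)² = 4 + 1 = 5)
z(E) = -12 + E
L*(w + z(v)) = 5*(-233 + (-12 + 14)) = 5*(-233 + 2) = 5*(-231) = -1155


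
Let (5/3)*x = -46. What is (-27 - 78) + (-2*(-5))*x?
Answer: -381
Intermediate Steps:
x = -138/5 (x = (⅗)*(-46) = -138/5 ≈ -27.600)
(-27 - 78) + (-2*(-5))*x = (-27 - 78) - 2*(-5)*(-138/5) = -105 + 10*(-138/5) = -105 - 276 = -381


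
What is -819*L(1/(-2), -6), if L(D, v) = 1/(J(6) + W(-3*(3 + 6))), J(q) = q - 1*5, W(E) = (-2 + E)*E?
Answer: -117/112 ≈ -1.0446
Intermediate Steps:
W(E) = E*(-2 + E)
J(q) = -5 + q (J(q) = q - 5 = -5 + q)
L(D, v) = 1/784 (L(D, v) = 1/((-5 + 6) + (-3*(3 + 6))*(-2 - 3*(3 + 6))) = 1/(1 + (-3*9)*(-2 - 3*9)) = 1/(1 - 27*(-2 - 27)) = 1/(1 - 27*(-29)) = 1/(1 + 783) = 1/784)
-819*L(1/(-2), -6) = -819*1/784 = -117/112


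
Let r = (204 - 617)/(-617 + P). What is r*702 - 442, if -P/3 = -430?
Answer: -587392/673 ≈ -872.80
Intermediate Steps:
P = 1290 (P = -3*(-430) = 1290)
r = -413/673 (r = (204 - 617)/(-617 + 1290) = -413/673 ≈ -0.61367)
r*702 - 442 = -413/673*702 - 442 = -289926/673 - 442 = -587392/673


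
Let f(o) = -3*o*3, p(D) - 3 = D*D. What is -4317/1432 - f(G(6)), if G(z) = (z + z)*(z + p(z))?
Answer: 6955203/1432 ≈ 4857.0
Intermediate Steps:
p(D) = 3 + D² (p(D) = 3 + D*D = 3 + D²)
G(z) = 2*z*(3 + z + z²) (G(z) = (z + z)*(z + (3 + z²)) = (2*z)*(3 + z + z²) = 2*z*(3 + z + z²))
f(o) = -9*o
-4317/1432 - f(G(6)) = -4317/1432 - (-9)*2*6*(3 + 6 + 6²) = -4317*1/1432 - (-9)*2*6*(3 + 6 + 36) = -4317/1432 - (-9)*2*6*45 = -4317/1432 - (-9)*540 = -4317/1432 - 1*(-4860) = -4317/1432 + 4860 = 6955203/1432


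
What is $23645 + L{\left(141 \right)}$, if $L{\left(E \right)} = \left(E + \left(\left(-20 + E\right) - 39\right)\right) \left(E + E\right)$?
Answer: $86531$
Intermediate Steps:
$L{\left(E \right)} = 2 E \left(-59 + 2 E\right)$ ($L{\left(E \right)} = \left(E + \left(-59 + E\right)\right) 2 E = \left(-59 + 2 E\right) 2 E = 2 E \left(-59 + 2 E\right)$)
$23645 + L{\left(141 \right)} = 23645 + 2 \cdot 141 \left(-59 + 2 \cdot 141\right) = 23645 + 2 \cdot 141 \left(-59 + 282\right) = 23645 + 2 \cdot 141 \cdot 223 = 23645 + 62886 = 86531$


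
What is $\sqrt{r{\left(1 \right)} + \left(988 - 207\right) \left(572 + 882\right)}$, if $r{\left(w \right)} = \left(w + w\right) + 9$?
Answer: $11 \sqrt{9385} \approx 1065.6$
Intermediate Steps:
$r{\left(w \right)} = 9 + 2 w$ ($r{\left(w \right)} = 2 w + 9 = 9 + 2 w$)
$\sqrt{r{\left(1 \right)} + \left(988 - 207\right) \left(572 + 882\right)} = \sqrt{\left(9 + 2 \cdot 1\right) + \left(988 - 207\right) \left(572 + 882\right)} = \sqrt{\left(9 + 2\right) + 781 \cdot 1454} = \sqrt{11 + 1135574} = \sqrt{1135585} = 11 \sqrt{9385}$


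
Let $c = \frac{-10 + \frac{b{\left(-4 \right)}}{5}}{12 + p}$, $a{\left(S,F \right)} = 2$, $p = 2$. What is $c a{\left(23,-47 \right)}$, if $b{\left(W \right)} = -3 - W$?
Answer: $- \frac{7}{5} \approx -1.4$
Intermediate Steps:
$c = - \frac{7}{10}$ ($c = \frac{-10 + \frac{-3 - -4}{5}}{12 + 2} = \frac{-10 + \left(-3 + 4\right) \frac{1}{5}}{14} = \left(-10 + 1 \cdot \frac{1}{5}\right) \frac{1}{14} = \left(-10 + \frac{1}{5}\right) \frac{1}{14} = \left(- \frac{49}{5}\right) \frac{1}{14} = - \frac{7}{10} \approx -0.7$)
$c a{\left(23,-47 \right)} = \left(- \frac{7}{10}\right) 2 = - \frac{7}{5}$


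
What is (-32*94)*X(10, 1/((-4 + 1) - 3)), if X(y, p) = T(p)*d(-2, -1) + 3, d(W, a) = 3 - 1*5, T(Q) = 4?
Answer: 15040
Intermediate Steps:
d(W, a) = -2 (d(W, a) = 3 - 5 = -2)
X(y, p) = -5 (X(y, p) = 4*(-2) + 3 = -8 + 3 = -5)
(-32*94)*X(10, 1/((-4 + 1) - 3)) = -32*94*(-5) = -3008*(-5) = 15040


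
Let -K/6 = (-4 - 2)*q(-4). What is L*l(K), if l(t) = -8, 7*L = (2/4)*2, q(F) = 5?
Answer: -8/7 ≈ -1.1429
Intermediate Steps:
L = ⅐ (L = ((2/4)*2)/7 = ((2*(¼))*2)/7 = ((½)*2)/7 = (⅐)*1 = ⅐ ≈ 0.14286)
K = 180 (K = -6*(-4 - 2)*5 = -(-36)*5 = -6*(-30) = 180)
L*l(K) = (⅐)*(-8) = -8/7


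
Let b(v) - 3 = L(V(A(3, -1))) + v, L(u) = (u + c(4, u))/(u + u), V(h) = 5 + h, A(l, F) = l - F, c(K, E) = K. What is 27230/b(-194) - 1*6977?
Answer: -4877273/685 ≈ -7120.1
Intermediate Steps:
L(u) = (4 + u)/(2*u) (L(u) = (u + 4)/(u + u) = (4 + u)/((2*u)) = (4 + u)*(1/(2*u)) = (4 + u)/(2*u))
b(v) = 67/18 + v (b(v) = 3 + ((4 + (5 + (3 - 1*(-1))))/(2*(5 + (3 - 1*(-1)))) + v) = 3 + ((4 + (5 + (3 + 1)))/(2*(5 + (3 + 1))) + v) = 3 + ((4 + (5 + 4))/(2*(5 + 4)) + v) = 3 + ((½)*(4 + 9)/9 + v) = 3 + ((½)*(⅑)*13 + v) = 3 + (13/18 + v) = 67/18 + v)
27230/b(-194) - 1*6977 = 27230/(67/18 - 194) - 1*6977 = 27230/(-3425/18) - 6977 = 27230*(-18/3425) - 6977 = -98028/685 - 6977 = -4877273/685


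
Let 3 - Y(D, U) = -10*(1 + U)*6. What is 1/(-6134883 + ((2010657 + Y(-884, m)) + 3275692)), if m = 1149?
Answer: -1/779531 ≈ -1.2828e-6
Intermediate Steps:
Y(D, U) = 63 + 60*U (Y(D, U) = 3 - (-10)*(1 + U)*6 = 3 - (-10)*(6 + 6*U) = 3 - (-60 - 60*U) = 3 + (60 + 60*U) = 63 + 60*U)
1/(-6134883 + ((2010657 + Y(-884, m)) + 3275692)) = 1/(-6134883 + ((2010657 + (63 + 60*1149)) + 3275692)) = 1/(-6134883 + ((2010657 + (63 + 68940)) + 3275692)) = 1/(-6134883 + ((2010657 + 69003) + 3275692)) = 1/(-6134883 + (2079660 + 3275692)) = 1/(-6134883 + 5355352) = 1/(-779531) = -1/779531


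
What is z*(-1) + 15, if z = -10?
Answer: 25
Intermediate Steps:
z*(-1) + 15 = -10*(-1) + 15 = 10 + 15 = 25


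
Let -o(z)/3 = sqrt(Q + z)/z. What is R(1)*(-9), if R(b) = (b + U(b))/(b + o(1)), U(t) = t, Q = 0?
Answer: 9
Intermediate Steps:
o(z) = -3/sqrt(z) (o(z) = -3*sqrt(0 + z)/z = -3*sqrt(z)/z = -3/sqrt(z))
R(b) = 2*b/(-3 + b) (R(b) = (b + b)/(b - 3/sqrt(1)) = (2*b)/(b - 3*1) = (2*b)/(b - 3) = (2*b)/(-3 + b) = 2*b/(-3 + b))
R(1)*(-9) = (2*1/(-3 + 1))*(-9) = (2*1/(-2))*(-9) = (2*1*(-1/2))*(-9) = -1*(-9) = 9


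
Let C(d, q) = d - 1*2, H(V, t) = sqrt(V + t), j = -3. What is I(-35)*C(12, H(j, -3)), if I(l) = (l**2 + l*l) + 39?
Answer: 24890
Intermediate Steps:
I(l) = 39 + 2*l**2 (I(l) = (l**2 + l**2) + 39 = 2*l**2 + 39 = 39 + 2*l**2)
C(d, q) = -2 + d (C(d, q) = d - 2 = -2 + d)
I(-35)*C(12, H(j, -3)) = (39 + 2*(-35)**2)*(-2 + 12) = (39 + 2*1225)*10 = (39 + 2450)*10 = 2489*10 = 24890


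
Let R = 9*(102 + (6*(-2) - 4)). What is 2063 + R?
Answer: 2837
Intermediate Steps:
R = 774 (R = 9*(102 + (-12 - 4)) = 9*(102 - 16) = 9*86 = 774)
2063 + R = 2063 + 774 = 2837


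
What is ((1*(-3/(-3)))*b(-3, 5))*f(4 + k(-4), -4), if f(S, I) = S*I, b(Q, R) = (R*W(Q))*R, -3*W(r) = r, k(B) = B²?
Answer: -2000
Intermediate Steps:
W(r) = -r/3
b(Q, R) = -Q*R²/3 (b(Q, R) = (R*(-Q/3))*R = (-Q*R/3)*R = -Q*R²/3)
f(S, I) = I*S
((1*(-3/(-3)))*b(-3, 5))*f(4 + k(-4), -4) = ((1*(-3/(-3)))*(-⅓*(-3)*5²))*(-4*(4 + (-4)²)) = ((1*(-3*(-⅓)))*(-⅓*(-3)*25))*(-4*(4 + 16)) = ((1*1)*25)*(-4*20) = (1*25)*(-80) = 25*(-80) = -2000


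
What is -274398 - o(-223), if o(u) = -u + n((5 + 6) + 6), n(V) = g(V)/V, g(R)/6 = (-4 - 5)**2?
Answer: -4669043/17 ≈ -2.7465e+5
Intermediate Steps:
g(R) = 486 (g(R) = 6*(-4 - 5)**2 = 6*(-9)**2 = 6*81 = 486)
n(V) = 486/V
o(u) = 486/17 - u (o(u) = -u + 486/((5 + 6) + 6) = -u + 486/(11 + 6) = -u + 486/17 = 486/17 - u)
-274398 - o(-223) = -274398 - (486/17 - 1*(-223)) = -274398 - (486/17 + 223) = -274398 - 1*4277/17 = -274398 - 4277/17 = -4669043/17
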